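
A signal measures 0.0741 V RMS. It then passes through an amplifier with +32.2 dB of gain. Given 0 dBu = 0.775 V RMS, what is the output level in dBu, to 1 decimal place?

+11.8 dBu

Input level: 20·log₁₀(0.0741/0.775) = -20.39 dBu.
Output: -20.39 + 32.2 = +11.8 dBu.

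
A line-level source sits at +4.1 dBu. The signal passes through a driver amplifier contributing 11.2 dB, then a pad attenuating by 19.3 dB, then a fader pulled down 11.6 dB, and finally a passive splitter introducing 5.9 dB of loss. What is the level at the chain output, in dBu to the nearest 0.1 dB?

In dB, series stages simply add:
+4.1 + 11.2 − 19.3 − 11.6 − 5.9 = -21.5 dBu.

-21.5 dBu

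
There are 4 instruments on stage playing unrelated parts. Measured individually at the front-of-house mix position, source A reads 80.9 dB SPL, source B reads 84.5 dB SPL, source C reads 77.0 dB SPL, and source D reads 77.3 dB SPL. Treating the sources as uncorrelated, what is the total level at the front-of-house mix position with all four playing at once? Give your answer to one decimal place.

Add the sources as powers (linear), then convert back to dB:
L_total = 10·log₁₀(10^(80.9/10) + 10^(84.5/10) + 10^(77.0/10) + 10^(77.3/10)) = 10·log₁₀(508700000) = 87.1 dB SPL.

87.1 dB SPL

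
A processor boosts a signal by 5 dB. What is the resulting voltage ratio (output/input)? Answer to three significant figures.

Voltage ratio = 10^(dB/20).
10^(5/20) = 10^(0.2500) = 1.78.

1.78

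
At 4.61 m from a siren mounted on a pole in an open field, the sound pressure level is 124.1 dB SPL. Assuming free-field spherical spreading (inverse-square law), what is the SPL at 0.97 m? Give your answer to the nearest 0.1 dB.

137.6 dB SPL

Inverse-square spreading gives ΔL = −20·log₁₀(d₂/d₁).
ΔL = −20·log₁₀(0.97/4.61) = 13.54 dB, so L₂ = 124.1 + (13.54) = 137.6 dB SPL.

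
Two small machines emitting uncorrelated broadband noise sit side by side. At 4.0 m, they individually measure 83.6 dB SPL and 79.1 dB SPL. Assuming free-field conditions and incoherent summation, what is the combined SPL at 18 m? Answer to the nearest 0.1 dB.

Combined at 4.0 m: 10·log₁₀(10^(83.6/10)+10^(79.1/10)) = 84.92 dB SPL.
Then apply −20·log₁₀(18/4.0) = -13.06 dB → 71.9 dB SPL.

71.9 dB SPL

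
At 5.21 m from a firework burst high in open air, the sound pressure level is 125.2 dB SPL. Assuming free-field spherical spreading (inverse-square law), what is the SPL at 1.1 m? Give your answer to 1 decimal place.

138.7 dB SPL

Free-field point source: level drops by 20·log₁₀ of the distance ratio.
ΔL = −20·log₁₀(1.1/5.21) = 13.51 dB, so L₂ = 125.2 + (13.51) = 138.7 dB SPL.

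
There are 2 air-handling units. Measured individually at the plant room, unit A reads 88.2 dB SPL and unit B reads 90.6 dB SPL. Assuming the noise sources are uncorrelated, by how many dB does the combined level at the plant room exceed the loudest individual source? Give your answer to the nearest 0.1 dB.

2.0 dB

Uncorrelated sources add in intensity (power), not in dB.
L_total = 10·log₁₀(10^(88.2/10) + 10^(90.6/10)) = 92.57 dB SPL.
Excess over the loudest (90.6 dB): 92.57 − 90.6 = 2.0 dB.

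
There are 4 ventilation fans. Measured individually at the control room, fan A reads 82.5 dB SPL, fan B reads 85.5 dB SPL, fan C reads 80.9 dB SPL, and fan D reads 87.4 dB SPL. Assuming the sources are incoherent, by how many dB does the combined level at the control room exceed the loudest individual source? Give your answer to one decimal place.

3.4 dB

Incoherent sources sum as intensities:
L_total = 10·log₁₀(10^(82.5/10) + 10^(85.5/10) + 10^(80.9/10) + 10^(87.4/10)) = 90.81 dB SPL.
Excess over the loudest (87.4 dB): 90.81 − 87.4 = 3.4 dB.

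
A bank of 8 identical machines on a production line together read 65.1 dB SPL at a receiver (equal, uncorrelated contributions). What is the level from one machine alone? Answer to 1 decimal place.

8 equal incoherent sources add 10·log₁₀(8) = 9.03 dB over one source.
L_one = 65.1 − 9.03 = 56.1 dB SPL.

56.1 dB SPL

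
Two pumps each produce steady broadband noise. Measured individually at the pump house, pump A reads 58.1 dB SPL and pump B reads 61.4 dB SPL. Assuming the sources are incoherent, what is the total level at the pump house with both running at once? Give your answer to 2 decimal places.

Uncorrelated sources add in intensity (power), not in dB.
L_total = 10·log₁₀(10^(58.1/10) + 10^(61.4/10)) = 10·log₁₀(2026000) = 63.07 dB SPL.

63.07 dB SPL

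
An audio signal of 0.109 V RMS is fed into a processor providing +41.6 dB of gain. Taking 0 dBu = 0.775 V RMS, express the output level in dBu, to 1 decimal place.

Input level: 20·log₁₀(0.109/0.775) = -17.04 dBu.
Output: -17.04 + 41.6 = +24.6 dBu.

+24.6 dBu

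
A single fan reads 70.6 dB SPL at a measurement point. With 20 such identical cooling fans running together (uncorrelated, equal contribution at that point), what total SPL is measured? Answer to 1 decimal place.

83.6 dB SPL

20 equal incoherent sources raise the level by 10·log₁₀(20) = 13.01 dB.
L_total = 70.6 + 13.01 = 83.6 dB SPL.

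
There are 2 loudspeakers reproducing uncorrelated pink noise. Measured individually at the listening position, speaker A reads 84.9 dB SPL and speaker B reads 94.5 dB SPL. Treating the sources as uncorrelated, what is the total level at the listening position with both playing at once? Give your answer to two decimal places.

94.95 dB SPL

Add the sources as powers (linear), then convert back to dB:
L_total = 10·log₁₀(10^(84.9/10) + 10^(94.5/10)) = 10·log₁₀(3127000000) = 94.95 dB SPL.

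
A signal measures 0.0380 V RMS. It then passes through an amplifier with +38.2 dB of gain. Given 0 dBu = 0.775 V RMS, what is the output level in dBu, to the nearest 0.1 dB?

Input level: 20·log₁₀(0.0380/0.775) = -26.19 dBu.
Output: -26.19 + 38.2 = +12.0 dBu.

+12.0 dBu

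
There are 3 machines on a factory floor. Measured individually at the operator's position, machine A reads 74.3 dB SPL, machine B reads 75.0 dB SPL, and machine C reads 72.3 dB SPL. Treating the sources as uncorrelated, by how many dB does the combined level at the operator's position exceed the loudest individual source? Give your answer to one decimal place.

3.8 dB

Uncorrelated sources add in intensity (power), not in dB.
L_total = 10·log₁₀(10^(74.3/10) + 10^(75.0/10) + 10^(72.3/10)) = 78.78 dB SPL.
Excess over the loudest (75.0 dB): 78.78 − 75.0 = 3.8 dB.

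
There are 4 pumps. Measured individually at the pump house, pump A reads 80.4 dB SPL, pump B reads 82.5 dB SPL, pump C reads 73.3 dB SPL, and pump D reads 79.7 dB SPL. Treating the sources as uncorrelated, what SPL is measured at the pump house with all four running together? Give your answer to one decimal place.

86.0 dB SPL

Add the sources as powers (linear), then convert back to dB:
L_total = 10·log₁₀(10^(80.4/10) + 10^(82.5/10) + 10^(73.3/10) + 10^(79.7/10)) = 10·log₁₀(402200000) = 86.0 dB SPL.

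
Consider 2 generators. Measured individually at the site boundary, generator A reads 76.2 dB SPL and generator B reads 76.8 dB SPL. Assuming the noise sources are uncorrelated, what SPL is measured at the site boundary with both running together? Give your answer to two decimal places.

79.52 dB SPL

Add the sources as powers (linear), then convert back to dB:
L_total = 10·log₁₀(10^(76.2/10) + 10^(76.8/10)) = 10·log₁₀(89550000) = 79.52 dB SPL.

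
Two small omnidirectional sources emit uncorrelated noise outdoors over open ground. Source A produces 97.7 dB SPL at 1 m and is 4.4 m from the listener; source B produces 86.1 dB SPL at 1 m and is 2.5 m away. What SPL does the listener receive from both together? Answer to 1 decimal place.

85.7 dB SPL

At the listener: L_A = 97.7 − 20·log₁₀(4.4) = 84.83 dB; L_B = 86.1 − 20·log₁₀(2.5) = 78.14 dB.
Combined: 10·log₁₀(10^(84.83/10)+10^(78.14/10)) = 85.7 dB SPL.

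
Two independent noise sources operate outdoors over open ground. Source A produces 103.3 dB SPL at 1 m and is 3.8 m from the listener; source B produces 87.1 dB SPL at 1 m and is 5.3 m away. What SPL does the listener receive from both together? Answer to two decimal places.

At the listener: L_A = 103.3 − 20·log₁₀(3.8) = 91.704 dB; L_B = 87.1 − 20·log₁₀(5.3) = 72.614 dB.
Combined: 10·log₁₀(10^(91.704/10)+10^(72.614/10)) = 91.76 dB SPL.

91.76 dB SPL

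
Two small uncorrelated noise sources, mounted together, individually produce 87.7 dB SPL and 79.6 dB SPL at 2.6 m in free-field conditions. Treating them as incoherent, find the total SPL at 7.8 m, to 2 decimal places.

78.78 dB SPL

Combined at 2.6 m: 10·log₁₀(10^(87.7/10)+10^(79.6/10)) = 88.325 dB SPL.
Then apply −20·log₁₀(7.8/2.6) = -9.542 dB → 78.78 dB SPL.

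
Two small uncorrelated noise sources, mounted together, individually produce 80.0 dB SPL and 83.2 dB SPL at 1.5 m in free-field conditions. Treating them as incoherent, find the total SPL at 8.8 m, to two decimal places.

69.53 dB SPL

Combined at 1.5 m: 10·log₁₀(10^(80.0/10)+10^(83.2/10)) = 84.899 dB SPL.
Then apply −20·log₁₀(8.8/1.5) = -15.368 dB → 69.53 dB SPL.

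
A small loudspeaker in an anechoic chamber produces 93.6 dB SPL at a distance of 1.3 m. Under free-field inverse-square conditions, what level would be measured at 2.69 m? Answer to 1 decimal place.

87.3 dB SPL

Inverse-square spreading gives ΔL = −20·log₁₀(d₂/d₁).
ΔL = −20·log₁₀(2.69/1.3) = -6.32 dB, so L₂ = 93.6 + (-6.32) = 87.3 dB SPL.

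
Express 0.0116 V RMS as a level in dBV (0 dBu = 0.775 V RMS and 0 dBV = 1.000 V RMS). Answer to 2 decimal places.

-38.71 dBV

dBV = 20·log₁₀(V / 1.000 V).
20·log₁₀(0.0116/1.000) = -38.71 dBV.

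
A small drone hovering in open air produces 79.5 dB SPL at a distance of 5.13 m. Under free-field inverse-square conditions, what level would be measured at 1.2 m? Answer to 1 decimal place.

Free-field point source: level drops by 20·log₁₀ of the distance ratio.
ΔL = −20·log₁₀(1.2/5.13) = 12.62 dB, so L₂ = 79.5 + (12.62) = 92.1 dB SPL.

92.1 dB SPL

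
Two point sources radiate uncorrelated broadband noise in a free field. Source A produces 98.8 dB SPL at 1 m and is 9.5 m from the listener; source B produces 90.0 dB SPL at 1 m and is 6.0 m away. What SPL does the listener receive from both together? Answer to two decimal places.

At the listener: L_A = 98.8 − 20·log₁₀(9.5) = 79.246 dB; L_B = 90.0 − 20·log₁₀(6.0) = 74.437 dB.
Combined: 10·log₁₀(10^(79.246/10)+10^(74.437/10)) = 80.49 dB SPL.

80.49 dB SPL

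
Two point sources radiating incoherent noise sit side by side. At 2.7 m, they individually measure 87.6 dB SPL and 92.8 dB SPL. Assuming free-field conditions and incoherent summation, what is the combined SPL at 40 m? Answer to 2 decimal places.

70.53 dB SPL

Combined at 2.7 m: 10·log₁₀(10^(87.6/10)+10^(92.8/10)) = 93.946 dB SPL.
Then apply −20·log₁₀(40/2.7) = -23.414 dB → 70.53 dB SPL.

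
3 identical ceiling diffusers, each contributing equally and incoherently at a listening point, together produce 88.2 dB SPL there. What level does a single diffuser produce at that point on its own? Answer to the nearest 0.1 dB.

83.4 dB SPL

3 equal incoherent sources add 10·log₁₀(3) = 4.77 dB over one source.
L_one = 88.2 − 4.77 = 83.4 dB SPL.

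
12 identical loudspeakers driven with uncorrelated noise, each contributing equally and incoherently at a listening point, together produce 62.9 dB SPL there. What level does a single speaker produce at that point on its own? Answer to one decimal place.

52.1 dB SPL

12 equal incoherent sources add 10·log₁₀(12) = 10.79 dB over one source.
L_one = 62.9 − 10.79 = 52.1 dB SPL.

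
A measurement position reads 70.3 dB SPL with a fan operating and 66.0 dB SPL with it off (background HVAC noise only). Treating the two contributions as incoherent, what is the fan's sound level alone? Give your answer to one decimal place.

68.3 dB SPL

Subtract intensities: L_src = 10·log₁₀(10^(L_total/10) − 10^(L_bg/10)).
L_src = 10·log₁₀(10^(70.3/10) − 10^(66.0/10)) = 10·log₁₀(6734000) = 68.3 dB SPL.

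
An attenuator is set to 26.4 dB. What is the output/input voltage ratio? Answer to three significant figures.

Voltage ratio = 10^(dB/20).
10^(-26.4/20) = 10^(-1.320) = 0.0479.

0.0479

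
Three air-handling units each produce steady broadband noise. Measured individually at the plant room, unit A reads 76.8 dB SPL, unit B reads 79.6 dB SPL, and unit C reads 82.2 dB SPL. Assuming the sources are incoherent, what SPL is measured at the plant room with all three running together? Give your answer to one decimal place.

Uncorrelated sources add in intensity (power), not in dB.
L_total = 10·log₁₀(10^(76.8/10) + 10^(79.6/10) + 10^(82.2/10)) = 10·log₁₀(305000000) = 84.8 dB SPL.

84.8 dB SPL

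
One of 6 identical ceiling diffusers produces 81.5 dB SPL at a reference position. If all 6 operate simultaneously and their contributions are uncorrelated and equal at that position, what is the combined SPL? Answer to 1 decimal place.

6 equal incoherent sources raise the level by 10·log₁₀(6) = 7.78 dB.
L_total = 81.5 + 7.78 = 89.3 dB SPL.

89.3 dB SPL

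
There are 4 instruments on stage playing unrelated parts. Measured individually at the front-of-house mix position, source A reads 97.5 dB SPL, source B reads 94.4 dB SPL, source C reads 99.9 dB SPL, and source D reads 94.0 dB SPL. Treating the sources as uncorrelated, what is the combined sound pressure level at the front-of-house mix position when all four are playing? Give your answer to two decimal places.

Add the sources as powers (linear), then convert back to dB:
L_total = 10·log₁₀(10^(97.5/10) + 10^(94.4/10) + 10^(99.9/10) + 10^(94.0/10)) = 10·log₁₀(20662000000) = 103.15 dB SPL.

103.15 dB SPL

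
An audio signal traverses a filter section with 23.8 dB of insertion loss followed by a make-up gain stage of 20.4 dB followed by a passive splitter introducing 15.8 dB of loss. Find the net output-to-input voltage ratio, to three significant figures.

0.110

Net gain = (−23.8) + 20.4 + (−15.8) = -19.2 dB.
Voltage ratio = 10^(-19.2/20) = 0.110.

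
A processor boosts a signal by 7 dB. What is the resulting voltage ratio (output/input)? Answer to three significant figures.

Voltage ratio = 10^(dB/20).
10^(7/20) = 10^(0.3500) = 2.24.

2.24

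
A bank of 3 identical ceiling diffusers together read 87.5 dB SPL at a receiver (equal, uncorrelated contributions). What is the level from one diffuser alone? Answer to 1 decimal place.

3 equal incoherent sources add 10·log₁₀(3) = 4.77 dB over one source.
L_one = 87.5 − 4.77 = 82.7 dB SPL.

82.7 dB SPL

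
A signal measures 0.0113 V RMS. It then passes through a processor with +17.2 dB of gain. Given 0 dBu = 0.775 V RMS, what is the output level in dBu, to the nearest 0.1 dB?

-19.5 dBu

Input level: 20·log₁₀(0.0113/0.775) = -36.72 dBu.
Output: -36.72 + 17.2 = -19.5 dBu.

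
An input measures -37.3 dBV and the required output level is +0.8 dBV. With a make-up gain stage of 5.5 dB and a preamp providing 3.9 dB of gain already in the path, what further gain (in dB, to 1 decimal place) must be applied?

28.7 dB

The required make-up gain is the shortfall in the dB sum.
G = +0.8 − (-37.3) − 5.5 − 3.9 = 28.7 dB.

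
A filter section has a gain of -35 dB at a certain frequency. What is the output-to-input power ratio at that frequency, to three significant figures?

0.000316

Power ratio = 10^(dB/10).
10^(-35/10) = 10^(-3.500) = 0.000316.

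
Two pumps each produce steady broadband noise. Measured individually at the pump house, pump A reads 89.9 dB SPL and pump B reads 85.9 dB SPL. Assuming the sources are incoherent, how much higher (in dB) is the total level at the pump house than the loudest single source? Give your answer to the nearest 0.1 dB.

Uncorrelated sources add in intensity (power), not in dB.
L_total = 10·log₁₀(10^(89.9/10) + 10^(85.9/10)) = 91.36 dB SPL.
Excess over the loudest (89.9 dB): 91.36 − 89.9 = 1.5 dB.

1.5 dB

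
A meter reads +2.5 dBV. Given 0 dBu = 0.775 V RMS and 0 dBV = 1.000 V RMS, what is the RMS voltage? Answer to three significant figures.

V = 1.000 V × 10^(+2.5/20).
= 1.000 × 1.334 = 1.33 V.

1.33 V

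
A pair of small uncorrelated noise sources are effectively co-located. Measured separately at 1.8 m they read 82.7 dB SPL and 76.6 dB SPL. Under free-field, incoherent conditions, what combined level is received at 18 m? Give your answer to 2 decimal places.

Combined at 1.8 m: 10·log₁₀(10^(82.7/10)+10^(76.6/10)) = 83.653 dB SPL.
Then apply −20·log₁₀(18/1.8) = -20.000 dB → 63.65 dB SPL.

63.65 dB SPL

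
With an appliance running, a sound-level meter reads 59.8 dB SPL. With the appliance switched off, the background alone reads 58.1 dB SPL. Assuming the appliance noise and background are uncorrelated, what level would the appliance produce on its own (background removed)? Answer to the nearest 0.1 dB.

54.9 dB SPL

Background correction is a power subtraction:
L_src = 10·log₁₀(10^(59.8/10) − 10^(58.1/10)) = 10·log₁₀(309300) = 54.9 dB SPL.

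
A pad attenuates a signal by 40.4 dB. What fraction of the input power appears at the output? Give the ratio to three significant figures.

Power ratio = 10^(dB/10).
10^(-40.4/10) = 10^(-4.040) = 0.0000912.

0.0000912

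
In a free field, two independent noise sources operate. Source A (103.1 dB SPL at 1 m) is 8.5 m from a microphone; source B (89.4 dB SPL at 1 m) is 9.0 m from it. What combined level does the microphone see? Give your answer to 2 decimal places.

At the listener: L_A = 103.1 − 20·log₁₀(8.5) = 84.512 dB; L_B = 89.4 − 20·log₁₀(9.0) = 70.315 dB.
Combined: 10·log₁₀(10^(84.512/10)+10^(70.315/10)) = 84.67 dB SPL.

84.67 dB SPL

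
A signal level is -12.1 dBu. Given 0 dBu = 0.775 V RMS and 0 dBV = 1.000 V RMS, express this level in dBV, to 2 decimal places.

The offset between the scales is 20·log₁₀(0.775/1.000) = −2.214 dB.
So dBV = -12.1 − 2.214 = -14.31 dBV.

-14.31 dBV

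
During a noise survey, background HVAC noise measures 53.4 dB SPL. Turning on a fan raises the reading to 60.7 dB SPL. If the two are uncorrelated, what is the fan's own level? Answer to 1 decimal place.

59.8 dB SPL

Subtract intensities: L_src = 10·log₁₀(10^(L_total/10) − 10^(L_bg/10)).
L_src = 10·log₁₀(10^(60.7/10) − 10^(53.4/10)) = 10·log₁₀(956100) = 59.8 dB SPL.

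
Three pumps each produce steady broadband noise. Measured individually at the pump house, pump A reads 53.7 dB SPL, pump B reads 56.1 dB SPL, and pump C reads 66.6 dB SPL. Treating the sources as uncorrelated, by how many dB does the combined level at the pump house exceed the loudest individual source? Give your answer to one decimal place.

Add the sources as powers (linear), then convert back to dB:
L_total = 10·log₁₀(10^(53.7/10) + 10^(56.1/10) + 10^(66.6/10)) = 67.17 dB SPL.
Excess over the loudest (66.6 dB): 67.17 − 66.6 = 0.6 dB.

0.6 dB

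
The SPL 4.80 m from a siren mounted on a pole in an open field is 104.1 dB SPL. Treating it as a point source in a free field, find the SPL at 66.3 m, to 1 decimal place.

Inverse-square spreading gives ΔL = −20·log₁₀(d₂/d₁).
ΔL = −20·log₁₀(66.3/4.80) = -22.81 dB, so L₂ = 104.1 + (-22.81) = 81.3 dB SPL.

81.3 dB SPL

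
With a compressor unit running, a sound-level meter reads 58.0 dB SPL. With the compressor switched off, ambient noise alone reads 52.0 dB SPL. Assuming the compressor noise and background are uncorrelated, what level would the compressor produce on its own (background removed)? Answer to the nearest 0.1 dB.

Remove the background by subtracting linear intensities:
L_src = 10·log₁₀(10^(58.0/10) − 10^(52.0/10)) = 10·log₁₀(472500) = 56.7 dB SPL.

56.7 dB SPL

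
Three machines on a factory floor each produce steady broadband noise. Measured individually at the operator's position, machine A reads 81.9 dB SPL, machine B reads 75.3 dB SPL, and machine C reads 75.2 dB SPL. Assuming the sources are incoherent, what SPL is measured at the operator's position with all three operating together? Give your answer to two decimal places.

Uncorrelated sources add in intensity (power), not in dB.
L_total = 10·log₁₀(10^(81.9/10) + 10^(75.3/10) + 10^(75.2/10)) = 10·log₁₀(221900000) = 83.46 dB SPL.

83.46 dB SPL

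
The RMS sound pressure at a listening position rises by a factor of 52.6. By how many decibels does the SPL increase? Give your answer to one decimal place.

Sound pressure is an amplitude quantity: ΔL = 20·log₁₀(p₂/p₁).
20·log₁₀(52.6) = 34.4 dB.

34.4 dB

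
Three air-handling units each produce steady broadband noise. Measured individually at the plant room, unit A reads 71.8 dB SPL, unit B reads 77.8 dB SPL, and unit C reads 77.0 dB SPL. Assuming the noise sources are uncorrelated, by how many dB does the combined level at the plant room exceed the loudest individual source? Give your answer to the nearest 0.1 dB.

3.2 dB

Incoherent sources sum as intensities:
L_total = 10·log₁₀(10^(71.8/10) + 10^(77.8/10) + 10^(77.0/10)) = 80.99 dB SPL.
Excess over the loudest (77.8 dB): 80.99 − 77.8 = 3.2 dB.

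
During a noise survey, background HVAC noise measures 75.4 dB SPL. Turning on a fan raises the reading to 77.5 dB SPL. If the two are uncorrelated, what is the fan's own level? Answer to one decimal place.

Background correction is a power subtraction:
L_src = 10·log₁₀(10^(77.5/10) − 10^(75.4/10)) = 10·log₁₀(21560000) = 73.3 dB SPL.

73.3 dB SPL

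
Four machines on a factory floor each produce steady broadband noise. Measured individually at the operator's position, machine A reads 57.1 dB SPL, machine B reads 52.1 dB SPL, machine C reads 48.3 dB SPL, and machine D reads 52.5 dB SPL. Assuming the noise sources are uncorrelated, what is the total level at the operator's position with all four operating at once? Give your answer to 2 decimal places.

59.64 dB SPL

Uncorrelated sources add in intensity (power), not in dB.
L_total = 10·log₁₀(10^(57.1/10) + 10^(52.1/10) + 10^(48.3/10) + 10^(52.5/10)) = 10·log₁₀(920500) = 59.64 dB SPL.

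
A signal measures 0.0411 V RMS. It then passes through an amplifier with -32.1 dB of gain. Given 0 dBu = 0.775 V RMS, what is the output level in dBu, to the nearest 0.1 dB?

Input level: 20·log₁₀(0.0411/0.775) = -25.51 dBu.
Output: -25.51 − 32.1 = -57.6 dBu.

-57.6 dBu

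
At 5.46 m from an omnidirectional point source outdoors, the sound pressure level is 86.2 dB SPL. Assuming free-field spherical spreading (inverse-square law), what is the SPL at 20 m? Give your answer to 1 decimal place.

74.9 dB SPL

Free-field point source: level drops by 20·log₁₀ of the distance ratio.
ΔL = −20·log₁₀(20/5.46) = -11.28 dB, so L₂ = 86.2 + (-11.28) = 74.9 dB SPL.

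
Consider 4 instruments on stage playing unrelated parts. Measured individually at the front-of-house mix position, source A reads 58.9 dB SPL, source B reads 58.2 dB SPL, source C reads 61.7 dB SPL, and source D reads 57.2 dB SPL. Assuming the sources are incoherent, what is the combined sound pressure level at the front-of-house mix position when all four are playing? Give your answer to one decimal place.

Add the sources as powers (linear), then convert back to dB:
L_total = 10·log₁₀(10^(58.9/10) + 10^(58.2/10) + 10^(61.7/10) + 10^(57.2/10)) = 10·log₁₀(3441000) = 65.4 dB SPL.

65.4 dB SPL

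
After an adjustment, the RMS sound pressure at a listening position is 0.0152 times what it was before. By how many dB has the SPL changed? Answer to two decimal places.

-36.36 dB

Sound pressure is an amplitude quantity: ΔL = 20·log₁₀(p₂/p₁).
20·log₁₀(0.0152) = -36.36 dB.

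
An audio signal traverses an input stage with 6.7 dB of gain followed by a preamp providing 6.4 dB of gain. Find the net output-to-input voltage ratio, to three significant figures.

4.52

Net gain = 6.7 + 6.4 = 13.1 dB.
Voltage ratio = 10^(13.1/20) = 4.52.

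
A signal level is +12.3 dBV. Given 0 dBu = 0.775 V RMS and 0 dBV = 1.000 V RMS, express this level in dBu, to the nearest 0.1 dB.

+14.5 dBu

The offset between the scales is 20·log₁₀(0.775/1.000) = −2.214 dB.
So dBu = +12.3 + 2.214 = +14.5 dBu.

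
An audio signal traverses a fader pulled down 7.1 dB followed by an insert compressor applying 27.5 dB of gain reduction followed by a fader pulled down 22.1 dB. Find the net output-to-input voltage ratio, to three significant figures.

Net gain = (−7.1) + (−27.5) + (−22.1) = -56.7 dB.
Voltage ratio = 10^(-56.7/20) = 0.00146.

0.00146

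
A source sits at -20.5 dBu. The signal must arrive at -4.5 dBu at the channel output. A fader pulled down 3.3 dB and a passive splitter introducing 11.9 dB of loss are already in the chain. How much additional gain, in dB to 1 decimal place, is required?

31.2 dB

The required make-up gain is the shortfall in the dB sum.
G = -4.5 − (-20.5) + 3.3 + 11.9 = 31.2 dB.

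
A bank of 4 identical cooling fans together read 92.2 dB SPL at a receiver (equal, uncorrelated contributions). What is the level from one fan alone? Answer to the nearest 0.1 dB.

4 equal incoherent sources add 10·log₁₀(4) = 6.02 dB over one source.
L_one = 92.2 − 6.02 = 86.2 dB SPL.

86.2 dB SPL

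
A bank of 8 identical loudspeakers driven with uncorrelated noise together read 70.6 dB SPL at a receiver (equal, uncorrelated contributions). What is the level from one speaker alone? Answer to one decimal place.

61.6 dB SPL

8 equal incoherent sources add 10·log₁₀(8) = 9.03 dB over one source.
L_one = 70.6 − 9.03 = 61.6 dB SPL.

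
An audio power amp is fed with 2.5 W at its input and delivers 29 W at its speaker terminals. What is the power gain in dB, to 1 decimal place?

Power ratio → dB uses the 10·log₁₀ form:
10·log₁₀(29/2.5) = 10·log₁₀(11.60) = 10.6 dB.

10.6 dB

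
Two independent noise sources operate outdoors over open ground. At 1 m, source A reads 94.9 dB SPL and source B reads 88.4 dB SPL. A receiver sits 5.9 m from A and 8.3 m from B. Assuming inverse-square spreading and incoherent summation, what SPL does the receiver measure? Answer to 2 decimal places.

At the listener: L_A = 94.9 − 20·log₁₀(5.9) = 79.483 dB; L_B = 88.4 − 20·log₁₀(8.3) = 70.018 dB.
Combined: 10·log₁₀(10^(79.483/10)+10^(70.018/10)) = 79.95 dB SPL.

79.95 dB SPL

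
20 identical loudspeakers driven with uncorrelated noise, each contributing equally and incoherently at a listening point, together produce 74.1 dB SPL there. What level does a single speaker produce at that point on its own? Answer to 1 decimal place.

61.1 dB SPL

20 equal incoherent sources add 10·log₁₀(20) = 13.01 dB over one source.
L_one = 74.1 − 13.01 = 61.1 dB SPL.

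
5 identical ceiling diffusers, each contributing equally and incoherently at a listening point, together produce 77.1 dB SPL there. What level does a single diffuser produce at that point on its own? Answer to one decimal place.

70.1 dB SPL

5 equal incoherent sources add 10·log₁₀(5) = 6.99 dB over one source.
L_one = 77.1 − 6.99 = 70.1 dB SPL.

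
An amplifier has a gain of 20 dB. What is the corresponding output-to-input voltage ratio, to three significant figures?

10.0

Voltage ratio = 10^(dB/20).
10^(20/20) = 10^(1.000) = 10.0.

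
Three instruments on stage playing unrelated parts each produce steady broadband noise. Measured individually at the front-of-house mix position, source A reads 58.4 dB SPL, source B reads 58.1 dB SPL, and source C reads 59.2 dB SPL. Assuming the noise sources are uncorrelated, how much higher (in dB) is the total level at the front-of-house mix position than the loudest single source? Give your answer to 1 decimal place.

4.2 dB

Incoherent sources sum as intensities:
L_total = 10·log₁₀(10^(58.4/10) + 10^(58.1/10) + 10^(59.2/10)) = 63.36 dB SPL.
Excess over the loudest (59.2 dB): 63.36 − 59.2 = 4.2 dB.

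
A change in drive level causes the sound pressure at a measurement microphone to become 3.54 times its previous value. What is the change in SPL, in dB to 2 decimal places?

10.98 dB

SPL change from a pressure ratio uses the 20·log₁₀ form:
20·log₁₀(3.54) = 10.98 dB.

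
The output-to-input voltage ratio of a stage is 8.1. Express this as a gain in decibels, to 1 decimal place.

Voltage is an amplitude quantity, so gain = 20·log₁₀(V_out/V_in).
20·log₁₀(8.1) = 18.2 dB.

18.2 dB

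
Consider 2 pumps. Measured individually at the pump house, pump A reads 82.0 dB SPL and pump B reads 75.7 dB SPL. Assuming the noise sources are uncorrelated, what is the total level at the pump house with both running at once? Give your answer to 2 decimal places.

Add the sources as powers (linear), then convert back to dB:
L_total = 10·log₁₀(10^(82.0/10) + 10^(75.7/10)) = 10·log₁₀(195600000) = 82.91 dB SPL.

82.91 dB SPL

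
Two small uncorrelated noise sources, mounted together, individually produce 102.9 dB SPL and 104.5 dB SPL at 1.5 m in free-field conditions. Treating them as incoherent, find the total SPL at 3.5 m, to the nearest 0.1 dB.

99.4 dB SPL

Combined at 1.5 m: 10·log₁₀(10^(102.9/10)+10^(104.5/10)) = 106.78 dB SPL.
Then apply −20·log₁₀(3.5/1.5) = -7.36 dB → 99.4 dB SPL.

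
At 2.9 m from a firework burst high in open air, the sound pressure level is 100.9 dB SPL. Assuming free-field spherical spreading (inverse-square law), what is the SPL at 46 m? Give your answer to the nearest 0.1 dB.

Free-field point source: level drops by 20·log₁₀ of the distance ratio.
ΔL = −20·log₁₀(46/2.9) = -24.01 dB, so L₂ = 100.9 + (-24.01) = 76.9 dB SPL.

76.9 dB SPL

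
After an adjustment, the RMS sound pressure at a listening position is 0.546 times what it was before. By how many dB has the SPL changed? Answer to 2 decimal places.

Sound pressure is an amplitude quantity: ΔL = 20·log₁₀(p₂/p₁).
20·log₁₀(0.546) = -5.26 dB.

-5.26 dB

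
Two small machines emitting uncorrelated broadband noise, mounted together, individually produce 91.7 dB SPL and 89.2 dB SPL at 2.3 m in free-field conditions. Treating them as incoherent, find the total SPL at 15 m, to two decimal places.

Combined at 2.3 m: 10·log₁₀(10^(91.7/10)+10^(89.2/10)) = 93.638 dB SPL.
Then apply −20·log₁₀(15/2.3) = -16.287 dB → 77.35 dB SPL.

77.35 dB SPL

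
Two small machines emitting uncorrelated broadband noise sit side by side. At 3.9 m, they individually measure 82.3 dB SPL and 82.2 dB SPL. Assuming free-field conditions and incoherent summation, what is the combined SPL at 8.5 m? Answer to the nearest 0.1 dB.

Combined at 3.9 m: 10·log₁₀(10^(82.3/10)+10^(82.2/10)) = 85.26 dB SPL.
Then apply −20·log₁₀(8.5/3.9) = -6.77 dB → 78.5 dB SPL.

78.5 dB SPL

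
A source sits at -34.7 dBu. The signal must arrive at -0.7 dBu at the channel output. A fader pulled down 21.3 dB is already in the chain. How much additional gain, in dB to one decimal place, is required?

55.3 dB

The required make-up gain is the shortfall in the dB sum.
G = -0.7 − (-34.7) + 21.3 = 55.3 dB.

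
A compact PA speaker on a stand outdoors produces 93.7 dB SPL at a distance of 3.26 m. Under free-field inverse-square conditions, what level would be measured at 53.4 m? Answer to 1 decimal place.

69.4 dB SPL

For a point source in a free field, ΔL = −20·log₁₀(d₂/d₁).
ΔL = −20·log₁₀(53.4/3.26) = -24.29 dB, so L₂ = 93.7 + (-24.29) = 69.4 dB SPL.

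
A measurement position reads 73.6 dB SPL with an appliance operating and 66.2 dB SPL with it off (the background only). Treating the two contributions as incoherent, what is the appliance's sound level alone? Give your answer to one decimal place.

72.7 dB SPL

Background correction is a power subtraction:
L_src = 10·log₁₀(10^(73.6/10) − 10^(66.2/10)) = 10·log₁₀(18740000) = 72.7 dB SPL.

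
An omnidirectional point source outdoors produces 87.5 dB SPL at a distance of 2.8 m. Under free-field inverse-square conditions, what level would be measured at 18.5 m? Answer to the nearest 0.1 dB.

71.1 dB SPL

For a point source in a free field, ΔL = −20·log₁₀(d₂/d₁).
ΔL = −20·log₁₀(18.5/2.8) = -16.40 dB, so L₂ = 87.5 + (-16.40) = 71.1 dB SPL.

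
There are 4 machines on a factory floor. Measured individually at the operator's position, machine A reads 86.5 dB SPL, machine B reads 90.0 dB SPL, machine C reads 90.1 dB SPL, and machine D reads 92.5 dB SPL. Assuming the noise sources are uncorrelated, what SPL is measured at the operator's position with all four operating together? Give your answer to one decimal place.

96.3 dB SPL

Add the sources as powers (linear), then convert back to dB:
L_total = 10·log₁₀(10^(86.5/10) + 10^(90.0/10) + 10^(90.1/10) + 10^(92.5/10)) = 10·log₁₀(4248000000) = 96.3 dB SPL.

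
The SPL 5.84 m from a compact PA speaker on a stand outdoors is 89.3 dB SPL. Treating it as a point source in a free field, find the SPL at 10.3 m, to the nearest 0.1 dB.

For a point source in a free field, ΔL = −20·log₁₀(d₂/d₁).
ΔL = −20·log₁₀(10.3/5.84) = -4.93 dB, so L₂ = 89.3 + (-4.93) = 84.4 dB SPL.

84.4 dB SPL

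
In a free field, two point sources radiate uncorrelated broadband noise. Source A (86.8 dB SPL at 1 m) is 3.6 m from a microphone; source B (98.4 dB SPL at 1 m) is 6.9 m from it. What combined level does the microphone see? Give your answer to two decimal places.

82.61 dB SPL

At the listener: L_A = 86.8 − 20·log₁₀(3.6) = 75.674 dB; L_B = 98.4 − 20·log₁₀(6.9) = 81.623 dB.
Combined: 10·log₁₀(10^(75.674/10)+10^(81.623/10)) = 82.61 dB SPL.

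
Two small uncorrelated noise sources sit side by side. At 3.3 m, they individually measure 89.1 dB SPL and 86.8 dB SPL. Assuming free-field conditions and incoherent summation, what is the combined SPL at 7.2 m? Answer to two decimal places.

84.33 dB SPL

Combined at 3.3 m: 10·log₁₀(10^(89.1/10)+10^(86.8/10)) = 91.111 dB SPL.
Then apply −20·log₁₀(7.2/3.3) = -6.776 dB → 84.33 dB SPL.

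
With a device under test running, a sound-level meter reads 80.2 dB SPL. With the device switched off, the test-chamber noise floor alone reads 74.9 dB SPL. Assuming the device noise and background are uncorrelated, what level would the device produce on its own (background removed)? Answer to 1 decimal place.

78.7 dB SPL

Remove the background by subtracting linear intensities:
L_src = 10·log₁₀(10^(80.2/10) − 10^(74.9/10)) = 10·log₁₀(73810000) = 78.7 dB SPL.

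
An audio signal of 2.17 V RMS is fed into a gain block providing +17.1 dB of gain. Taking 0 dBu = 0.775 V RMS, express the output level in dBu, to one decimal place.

Input level: 20·log₁₀(2.17/0.775) = 8.94 dBu.
Output: 8.94 + 17.1 = +26.0 dBu.

+26.0 dBu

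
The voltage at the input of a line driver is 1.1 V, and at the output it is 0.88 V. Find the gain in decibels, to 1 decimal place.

For a voltage ratio, dB = 20·log₁₀(V₂/V₁).
20·log₁₀(0.88/1.1) = 20·log₁₀(0.8000) = -1.9 dB.

-1.9 dB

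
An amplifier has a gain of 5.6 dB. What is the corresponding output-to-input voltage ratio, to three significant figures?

1.91

Voltage ratio = 10^(dB/20).
10^(5.6/20) = 10^(0.2800) = 1.91.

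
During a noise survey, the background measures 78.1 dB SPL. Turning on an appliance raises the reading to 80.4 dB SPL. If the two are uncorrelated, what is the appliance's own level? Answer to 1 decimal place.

Subtract intensities: L_src = 10·log₁₀(10^(L_total/10) − 10^(L_bg/10)).
L_src = 10·log₁₀(10^(80.4/10) − 10^(78.1/10)) = 10·log₁₀(45080000) = 76.5 dB SPL.

76.5 dB SPL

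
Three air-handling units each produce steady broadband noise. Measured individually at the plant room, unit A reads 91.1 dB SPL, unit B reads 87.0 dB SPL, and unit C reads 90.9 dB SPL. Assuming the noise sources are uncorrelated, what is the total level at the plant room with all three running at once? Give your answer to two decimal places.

94.80 dB SPL

Add the sources as powers (linear), then convert back to dB:
L_total = 10·log₁₀(10^(91.1/10) + 10^(87.0/10) + 10^(90.9/10)) = 10·log₁₀(3020000000) = 94.80 dB SPL.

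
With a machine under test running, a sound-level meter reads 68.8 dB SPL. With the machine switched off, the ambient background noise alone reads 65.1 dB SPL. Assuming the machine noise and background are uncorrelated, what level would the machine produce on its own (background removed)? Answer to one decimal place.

Remove the background by subtracting linear intensities:
L_src = 10·log₁₀(10^(68.8/10) − 10^(65.1/10)) = 10·log₁₀(4350000) = 66.4 dB SPL.

66.4 dB SPL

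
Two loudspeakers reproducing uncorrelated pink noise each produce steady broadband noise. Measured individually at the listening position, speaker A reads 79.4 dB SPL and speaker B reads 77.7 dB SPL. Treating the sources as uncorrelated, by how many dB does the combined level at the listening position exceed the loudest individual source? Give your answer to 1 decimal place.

Add the sources as powers (linear), then convert back to dB:
L_total = 10·log₁₀(10^(79.4/10) + 10^(77.7/10)) = 81.64 dB SPL.
Excess over the loudest (79.4 dB): 81.64 − 79.4 = 2.2 dB.

2.2 dB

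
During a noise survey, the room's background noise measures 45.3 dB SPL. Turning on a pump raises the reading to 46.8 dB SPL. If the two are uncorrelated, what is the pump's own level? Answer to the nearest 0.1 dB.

41.5 dB SPL

Background correction is a power subtraction:
L_src = 10·log₁₀(10^(46.8/10) − 10^(45.3/10)) = 10·log₁₀(13980) = 41.5 dB SPL.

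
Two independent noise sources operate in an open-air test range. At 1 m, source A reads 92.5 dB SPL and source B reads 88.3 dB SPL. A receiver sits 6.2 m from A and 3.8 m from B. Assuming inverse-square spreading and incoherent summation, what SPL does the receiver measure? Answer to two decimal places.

At the listener: L_A = 92.5 − 20·log₁₀(6.2) = 76.652 dB; L_B = 88.3 − 20·log₁₀(3.8) = 76.704 dB.
Combined: 10·log₁₀(10^(76.652/10)+10^(76.704/10)) = 79.69 dB SPL.

79.69 dB SPL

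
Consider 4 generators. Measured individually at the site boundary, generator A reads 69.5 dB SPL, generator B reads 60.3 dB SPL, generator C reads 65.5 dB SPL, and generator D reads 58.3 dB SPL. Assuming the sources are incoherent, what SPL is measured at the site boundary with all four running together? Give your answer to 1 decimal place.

Uncorrelated sources add in intensity (power), not in dB.
L_total = 10·log₁₀(10^(69.5/10) + 10^(60.3/10) + 10^(65.5/10) + 10^(58.3/10)) = 10·log₁₀(14210000) = 71.5 dB SPL.

71.5 dB SPL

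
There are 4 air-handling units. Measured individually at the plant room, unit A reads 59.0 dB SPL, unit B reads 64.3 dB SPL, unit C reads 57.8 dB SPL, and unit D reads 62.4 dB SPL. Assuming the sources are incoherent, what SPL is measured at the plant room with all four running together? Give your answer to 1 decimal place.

Add the sources as powers (linear), then convert back to dB:
L_total = 10·log₁₀(10^(59.0/10) + 10^(64.3/10) + 10^(57.8/10) + 10^(62.4/10)) = 10·log₁₀(5826000) = 67.7 dB SPL.

67.7 dB SPL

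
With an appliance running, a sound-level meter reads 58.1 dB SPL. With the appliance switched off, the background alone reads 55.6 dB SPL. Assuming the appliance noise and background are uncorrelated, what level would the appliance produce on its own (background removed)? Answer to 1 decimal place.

54.5 dB SPL

Background correction is a power subtraction:
L_src = 10·log₁₀(10^(58.1/10) − 10^(55.6/10)) = 10·log₁₀(282600) = 54.5 dB SPL.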